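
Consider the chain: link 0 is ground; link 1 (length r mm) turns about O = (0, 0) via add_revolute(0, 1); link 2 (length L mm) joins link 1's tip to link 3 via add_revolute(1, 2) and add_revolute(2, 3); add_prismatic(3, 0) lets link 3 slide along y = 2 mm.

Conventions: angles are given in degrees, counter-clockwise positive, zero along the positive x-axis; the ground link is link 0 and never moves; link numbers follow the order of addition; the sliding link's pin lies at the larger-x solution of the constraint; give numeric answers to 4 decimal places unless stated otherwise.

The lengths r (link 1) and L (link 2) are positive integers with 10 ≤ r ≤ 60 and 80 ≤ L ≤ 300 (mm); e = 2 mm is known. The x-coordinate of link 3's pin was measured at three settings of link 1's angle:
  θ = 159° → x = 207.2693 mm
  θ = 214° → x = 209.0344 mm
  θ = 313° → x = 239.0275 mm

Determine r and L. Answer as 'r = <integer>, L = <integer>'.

constraint per measurement: (x − r cos θ)² + (r sin θ − e)² = L²
subtracting the θ₁ and θ₂ equations cancels the r² and L² terms:
r = (x₁² − x₂²) / (2[(x₁cos θ₁ + e sin θ₁) − (x₂cos θ₂ + e sin θ₂)]) = 20.0004 → r = 20
L² = (x₁ − r cos θ₁)² + (r sin θ₁ − e)² = 51075.9957 → L = 226.0000 → L = 226
check at θ₃=313°: x = 239.0275 (printed 239.0275) ✓

r = 20, L = 226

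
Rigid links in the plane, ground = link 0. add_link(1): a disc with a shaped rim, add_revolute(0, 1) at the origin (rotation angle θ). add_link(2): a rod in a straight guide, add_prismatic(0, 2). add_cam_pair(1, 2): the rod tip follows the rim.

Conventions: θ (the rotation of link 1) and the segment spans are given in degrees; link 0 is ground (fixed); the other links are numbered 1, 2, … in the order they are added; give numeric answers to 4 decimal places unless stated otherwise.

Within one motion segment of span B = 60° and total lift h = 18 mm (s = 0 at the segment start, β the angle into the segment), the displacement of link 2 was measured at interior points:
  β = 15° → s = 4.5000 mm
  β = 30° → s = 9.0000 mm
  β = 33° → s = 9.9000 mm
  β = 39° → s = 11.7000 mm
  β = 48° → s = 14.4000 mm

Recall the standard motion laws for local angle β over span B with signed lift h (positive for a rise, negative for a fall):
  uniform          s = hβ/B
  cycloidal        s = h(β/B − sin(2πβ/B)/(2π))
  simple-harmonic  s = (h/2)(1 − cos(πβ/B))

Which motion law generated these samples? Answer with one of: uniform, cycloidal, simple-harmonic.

candidates at β/B = r: uniform s = h·r (linear in β); cycloidal s = h·(r − sin(2πr)/(2π)); simple-harmonic s = (h/2)(1 − cos(πr))
β=15°: printed 4.5000 | uniform 4.5000, cycloidal 1.6352, simple-harmonic 2.6360
β=30°: printed 9.0000 | uniform 9.0000, cycloidal 9.0000, simple-harmonic 9.0000
β=33°: printed 9.9000 | uniform 9.9000, cycloidal 10.7853, simple-harmonic 10.4079
β=39°: printed 11.7000 | uniform 11.7000, cycloidal 14.0177, simple-harmonic 13.0859
β=48°: printed 14.4000 | uniform 14.4000, cycloidal 17.1246, simple-harmonic 16.2812
only one law matches every sample → uniform

uniform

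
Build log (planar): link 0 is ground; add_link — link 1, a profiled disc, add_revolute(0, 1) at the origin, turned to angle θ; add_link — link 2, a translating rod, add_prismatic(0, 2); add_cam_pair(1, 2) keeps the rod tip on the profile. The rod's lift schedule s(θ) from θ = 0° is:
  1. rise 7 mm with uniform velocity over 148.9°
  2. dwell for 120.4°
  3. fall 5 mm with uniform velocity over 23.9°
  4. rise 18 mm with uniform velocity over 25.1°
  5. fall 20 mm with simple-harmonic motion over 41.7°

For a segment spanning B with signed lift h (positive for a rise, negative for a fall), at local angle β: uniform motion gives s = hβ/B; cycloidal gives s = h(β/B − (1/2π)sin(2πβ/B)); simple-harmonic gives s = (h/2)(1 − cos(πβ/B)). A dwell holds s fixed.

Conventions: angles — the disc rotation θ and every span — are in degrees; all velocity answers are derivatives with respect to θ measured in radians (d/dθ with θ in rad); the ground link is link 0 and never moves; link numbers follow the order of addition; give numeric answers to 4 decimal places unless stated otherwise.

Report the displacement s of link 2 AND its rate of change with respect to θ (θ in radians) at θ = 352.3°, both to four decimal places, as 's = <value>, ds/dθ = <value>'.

seg 1 [0°–148.9°] uniform, h=7: full span → s += 7 → s = 7.0000
seg 2 [148.9°–269.3°] dwell: s stays 7.0000
seg 3 [269.3°–293.2°] uniform, h=-5: full span → s += -5 → s = 2.0000
seg 4 [293.2°–318.3°] uniform, h=18: full span → s += 18 → s = 20.0000
seg 5 [318.3°–360°] simple-harmonic, h=-20: θ=352.3° here. β=34, B=41.7. -20/2·(1 − cos(π·0.8153)) = -18.3641 → s = 1.6359
velocity in seg [318.3°–360°] (simple-harmonic), θ in radians: β = 34° = 0.5934 rad, B = 41.7° = 0.7278 rad; ds/dθ = (πh/(2B)) sin(πβ/B) = (π·(-20)/(2·0.7278)) sin(π·0.8153) = -23.659401 mm/rad

s = 1.6359, ds/dθ = -23.6594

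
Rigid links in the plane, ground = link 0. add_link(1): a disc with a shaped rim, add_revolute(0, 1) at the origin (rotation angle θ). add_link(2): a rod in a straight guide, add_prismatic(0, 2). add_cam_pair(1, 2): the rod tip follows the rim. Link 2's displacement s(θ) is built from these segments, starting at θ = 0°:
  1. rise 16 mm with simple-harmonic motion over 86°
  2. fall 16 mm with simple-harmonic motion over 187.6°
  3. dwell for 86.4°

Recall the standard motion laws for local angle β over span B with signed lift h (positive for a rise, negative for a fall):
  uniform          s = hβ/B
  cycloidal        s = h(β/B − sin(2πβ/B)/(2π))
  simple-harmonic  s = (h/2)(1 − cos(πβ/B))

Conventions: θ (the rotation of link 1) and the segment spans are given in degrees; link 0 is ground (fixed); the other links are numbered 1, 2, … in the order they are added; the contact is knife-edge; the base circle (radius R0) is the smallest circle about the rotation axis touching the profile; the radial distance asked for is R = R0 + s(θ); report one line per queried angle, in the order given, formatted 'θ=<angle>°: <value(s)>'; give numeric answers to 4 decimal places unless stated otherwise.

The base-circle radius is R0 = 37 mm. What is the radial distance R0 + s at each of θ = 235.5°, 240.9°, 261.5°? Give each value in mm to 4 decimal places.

segment 1 (0° to 86°, simple-harmonic, h = 16) is passed completely: s = 0.0000 + (16) = 16.0000
θ = 235.5° falls in segment 2 (86° to 273.6°, simple-harmonic, h = -16): β = 235.5 − 86 = 149.5°, B = 187.6°; Δs = -16/2·(1 − cos(π·0.7969)) = -14.4262; s = 16.0000 − 14.4262 = 1.5738
θ = 240.9° falls in segment 2 (86° to 273.6°, simple-harmonic, h = -16): β = 240.9 − 86 = 154.9°, B = 187.6°; Δs = -16/2·(1 − cos(π·0.8257)) = -14.8302; s = 16.0000 − 14.8302 = 1.1698
θ = 261.5° falls in segment 2 (86° to 273.6°, simple-harmonic, h = -16): β = 261.5 − 86 = 175.5°, B = 187.6°; Δs = -16/2·(1 − cos(π·0.9355)) = -15.8363; s = 16.0000 − 15.8363 = 0.1637
θ=235.5°: R = R0 + s = 37 + 1.5738 = 38.5738
θ=240.9°: R = R0 + s = 37 + 1.1698 = 38.1698
θ=261.5°: R = R0 + s = 37 + 0.1637 = 37.1637

θ=235.5°: 38.5738
θ=240.9°: 38.1698
θ=261.5°: 37.1637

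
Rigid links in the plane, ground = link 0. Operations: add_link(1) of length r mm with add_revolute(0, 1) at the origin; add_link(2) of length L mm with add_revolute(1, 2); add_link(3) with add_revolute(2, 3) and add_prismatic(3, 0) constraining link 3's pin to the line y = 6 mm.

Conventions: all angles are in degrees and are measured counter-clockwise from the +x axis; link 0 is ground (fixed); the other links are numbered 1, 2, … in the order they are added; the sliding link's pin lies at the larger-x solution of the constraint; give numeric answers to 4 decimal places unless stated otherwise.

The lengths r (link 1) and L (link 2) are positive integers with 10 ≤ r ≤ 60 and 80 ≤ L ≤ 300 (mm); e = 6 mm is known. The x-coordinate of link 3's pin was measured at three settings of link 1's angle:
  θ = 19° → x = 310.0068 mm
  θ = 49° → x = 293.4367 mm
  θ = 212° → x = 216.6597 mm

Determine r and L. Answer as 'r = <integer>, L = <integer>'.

constraint per measurement: (x − r cos θ)² + (r sin θ − e)² = L²
subtracting the θ₁ and θ₂ equations cancels the r² and L² terms:
r = (x₁² − x₂²) / (2[(x₁cos θ₁ + e sin θ₁) − (x₂cos θ₂ + e sin θ₂)]) = 51.0000 → r = 51
L² = (x₁ − r cos θ₁)² + (r sin θ₁ − e)² = 68644.0152 → L = 262.0000 → L = 262
check at θ₃=212°: x = 216.6597 (printed 216.6597) ✓

r = 51, L = 262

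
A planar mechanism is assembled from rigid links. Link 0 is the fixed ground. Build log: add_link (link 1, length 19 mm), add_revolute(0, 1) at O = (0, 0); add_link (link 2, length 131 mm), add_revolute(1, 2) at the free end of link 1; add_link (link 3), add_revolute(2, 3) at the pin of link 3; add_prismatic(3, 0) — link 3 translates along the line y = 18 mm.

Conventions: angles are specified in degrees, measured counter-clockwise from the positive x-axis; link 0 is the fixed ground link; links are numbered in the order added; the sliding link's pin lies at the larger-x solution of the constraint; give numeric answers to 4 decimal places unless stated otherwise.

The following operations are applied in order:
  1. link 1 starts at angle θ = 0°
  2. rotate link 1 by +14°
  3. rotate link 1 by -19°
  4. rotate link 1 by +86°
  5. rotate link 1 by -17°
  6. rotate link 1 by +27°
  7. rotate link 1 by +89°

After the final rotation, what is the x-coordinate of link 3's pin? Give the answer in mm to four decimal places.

geometry: r = 19 mm, L = 131 mm, e = 18 mm; θ starts at 0°
rotate link 1 by +14°: θ ← 0° +14° = 14°
rotate link 1 by -19°: θ ← 14° -19° = -5°
rotate link 1 by +86°: θ ← -5° +86° = 81°
rotate link 1 by -17°: θ ← 81° -17° = 64°
rotate link 1 by +27°: θ ← 64° +27° = 91°
rotate link 1 by +89°: θ ← 91° +89° = 180°
crank pin P = (r cos θ, r sin θ) = (-19.000000, 0.000000)
h = r sin θ − e = 0.000000 − 18 = -18.000000
x = r cos θ + √(L² − h²) = -19.000000 + 129.757466 = 110.757466

110.7575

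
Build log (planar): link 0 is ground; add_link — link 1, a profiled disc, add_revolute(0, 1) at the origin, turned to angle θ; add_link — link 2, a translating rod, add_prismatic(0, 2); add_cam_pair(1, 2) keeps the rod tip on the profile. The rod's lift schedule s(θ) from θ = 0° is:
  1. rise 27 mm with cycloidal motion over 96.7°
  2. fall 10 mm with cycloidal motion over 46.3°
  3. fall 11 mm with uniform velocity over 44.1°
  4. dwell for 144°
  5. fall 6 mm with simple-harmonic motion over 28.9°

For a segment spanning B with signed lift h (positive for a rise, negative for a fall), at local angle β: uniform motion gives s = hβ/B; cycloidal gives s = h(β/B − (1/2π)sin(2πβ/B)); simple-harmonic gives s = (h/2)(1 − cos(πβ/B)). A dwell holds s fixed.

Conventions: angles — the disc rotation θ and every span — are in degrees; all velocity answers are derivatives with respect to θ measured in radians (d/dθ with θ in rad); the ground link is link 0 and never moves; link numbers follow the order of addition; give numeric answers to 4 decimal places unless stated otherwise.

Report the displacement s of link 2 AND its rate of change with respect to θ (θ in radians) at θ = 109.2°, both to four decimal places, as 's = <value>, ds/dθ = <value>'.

seg 1 [0°–96.7°] cycloidal, h=27: full span → s += 27 → s = 27.0000
seg 2 [96.7°–143°] cycloidal, h=-10: θ=109.2° here. β=12.5, B=46.3. -10·(0.2700 − sin(2π·0.2700)/(2π)) = -1.1208 → s = 25.8792
velocity in seg [96.7°–143°] (cycloidal), θ in radians: β = 12.5° = 0.2182 rad, B = 46.3° = 0.8081 rad; ds/dθ = (h/B)(1 − cos(2πβ/B)) = ((-10)/0.8081)(1 − cos(2π·0.2700)) = -13.924218 mm/rad

s = 25.8792, ds/dθ = -13.9242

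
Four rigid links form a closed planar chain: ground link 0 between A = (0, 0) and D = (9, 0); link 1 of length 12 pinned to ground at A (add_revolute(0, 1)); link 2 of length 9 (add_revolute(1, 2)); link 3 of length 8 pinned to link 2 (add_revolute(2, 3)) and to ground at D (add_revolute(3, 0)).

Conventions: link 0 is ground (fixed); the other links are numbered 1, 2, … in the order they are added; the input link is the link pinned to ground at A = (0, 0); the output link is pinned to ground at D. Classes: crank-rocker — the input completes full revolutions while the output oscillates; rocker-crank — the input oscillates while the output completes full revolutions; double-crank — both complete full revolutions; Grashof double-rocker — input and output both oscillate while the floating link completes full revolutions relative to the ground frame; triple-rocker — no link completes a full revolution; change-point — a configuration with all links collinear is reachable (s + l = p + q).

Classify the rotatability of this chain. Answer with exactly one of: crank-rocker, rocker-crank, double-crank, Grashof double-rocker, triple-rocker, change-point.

lengths: ground=9, input=12, coupler=9, output=8
sorted: s=8 (shortest), l=12 (longest), p+q=18
s + l = 20 vs p + q = 18
s + l > p + q → non-Grashof → no link fully rotates → triple-rocker

triple-rocker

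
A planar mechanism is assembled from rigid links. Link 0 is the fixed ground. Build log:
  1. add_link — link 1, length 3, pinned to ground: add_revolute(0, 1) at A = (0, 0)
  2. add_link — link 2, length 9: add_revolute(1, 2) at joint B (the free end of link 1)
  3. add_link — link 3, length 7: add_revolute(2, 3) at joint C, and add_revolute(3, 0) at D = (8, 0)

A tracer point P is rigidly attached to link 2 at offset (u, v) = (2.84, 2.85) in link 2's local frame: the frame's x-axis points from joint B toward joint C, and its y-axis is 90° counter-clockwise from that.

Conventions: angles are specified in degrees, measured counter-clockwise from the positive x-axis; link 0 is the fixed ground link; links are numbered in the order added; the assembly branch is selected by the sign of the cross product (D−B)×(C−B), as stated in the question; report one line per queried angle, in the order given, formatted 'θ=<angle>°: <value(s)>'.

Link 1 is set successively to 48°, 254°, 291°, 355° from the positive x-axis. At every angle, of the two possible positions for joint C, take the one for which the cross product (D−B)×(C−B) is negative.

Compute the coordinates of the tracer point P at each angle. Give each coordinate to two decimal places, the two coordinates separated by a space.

A=(0,0), D=(8.00,0)
θ=48°: B = A + 3.00·(cos48°, sin48°) = (2.0074, 2.2294)
θ=48°: |BD| = 6.3939
θ=48°: circle(B,9.00) ∩ circle(D,7.00): a=5.6993, h=6.9655
θ=48°:   candidates: C₊=(9.7778,6.7705) cross=44.536; C₋=(4.9203,-6.2861) cross=-44.536
θ=48°:   branch - wants cross < 0 → take C=(4.9203,-6.2861) (cross=-44.536)
θ=48°: ex = (C−B)/|BC| = (0.3237,-0.9462); ey = (0.9462,0.3237)
θ=48°: P = B + 2.84·ex + 2.85·ey = (5.6232,0.4647)
θ=254°: B = A + 3.00·(cos254°, sin254°) = (-0.8269, -2.8838)
θ=254°: |BD| = 9.2860
θ=254°: circle(B,9.00) ∩ circle(D,7.00): a=6.3660, h=6.3619
θ=254°:   candidates: C₊=(3.2487,5.1405) cross=59.077; C₋=(7.2001,-6.9541) cross=-59.077
θ=254°:   branch - wants cross < 0 → take C=(7.2001,-6.9541) (cross=-59.077)
θ=254°: ex = (C−B)/|BC| = (0.8919,-0.4523); ey = (0.4523,0.8919)
θ=254°: P = B + 2.84·ex + 2.85·ey = (2.9950,-1.6263)
θ=291°: B = A + 3.00·(cos291°, sin291°) = (1.0751, -2.8007)
θ=291°: |BD| = 7.4698
θ=291°: circle(B,9.00) ∩ circle(D,7.00): a=5.8769, h=6.8163
θ=291°:   candidates: C₊=(3.9675,5.7218) cross=50.917; C₋=(9.0790,-6.9163) cross=-50.917
θ=291°:   branch - wants cross < 0 → take C=(9.0790,-6.9163) (cross=-50.917)
θ=291°: ex = (C−B)/|BC| = (0.8893,-0.4573); ey = (0.4573,0.8893)
θ=291°: P = B + 2.84·ex + 2.85·ey = (4.9040,-1.5649)
θ=355°: B = A + 3.00·(cos355°, sin355°) = (2.9886, -0.2615)
θ=355°: |BD| = 5.0182
θ=355°: circle(B,9.00) ∩ circle(D,7.00): a=5.6975, h=6.9670
θ=355°:   candidates: C₊=(8.3153,6.9929) cross=34.962; C₋=(9.0413,-6.9221) cross=-34.962
θ=355°:   branch - wants cross < 0 → take C=(9.0413,-6.9221) (cross=-34.962)
θ=355°: ex = (C−B)/|BC| = (0.6725,-0.7401); ey = (0.7401,0.6725)
θ=355°: P = B + 2.84·ex + 2.85·ey = (7.0078,-0.4466)

θ=48°: 5.62 0.46
θ=254°: 2.99 -1.63
θ=291°: 4.90 -1.56
θ=355°: 7.01 -0.45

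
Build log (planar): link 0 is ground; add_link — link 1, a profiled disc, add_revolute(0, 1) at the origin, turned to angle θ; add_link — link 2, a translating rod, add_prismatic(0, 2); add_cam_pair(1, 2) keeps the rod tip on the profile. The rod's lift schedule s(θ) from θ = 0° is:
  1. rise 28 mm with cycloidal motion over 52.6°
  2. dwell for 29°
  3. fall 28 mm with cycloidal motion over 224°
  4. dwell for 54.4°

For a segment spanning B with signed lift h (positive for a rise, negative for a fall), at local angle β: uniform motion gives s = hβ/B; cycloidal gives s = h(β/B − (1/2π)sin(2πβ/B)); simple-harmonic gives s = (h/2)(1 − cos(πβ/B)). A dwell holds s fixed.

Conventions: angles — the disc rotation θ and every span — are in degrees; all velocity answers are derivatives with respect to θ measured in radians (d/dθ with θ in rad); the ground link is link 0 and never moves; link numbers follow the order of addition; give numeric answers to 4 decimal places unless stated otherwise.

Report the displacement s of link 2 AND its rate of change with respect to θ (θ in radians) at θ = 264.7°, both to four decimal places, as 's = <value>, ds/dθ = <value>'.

seg 1 [0°–52.6°] cycloidal, h=28: full span → s += 28 → s = 28.0000
seg 2 [52.6°–81.6°] dwell: s stays 28.0000
seg 3 [81.6°–305.6°] cycloidal, h=-28: θ=264.7° here. β=183.1, B=224. -28·(0.8174 − sin(2π·0.8174)/(2π)) = -26.9500 → s = 1.0500
velocity in seg [81.6°–305.6°] (cycloidal), θ in radians: β = 183.1° = 3.1957 rad, B = 224° = 3.9095 rad; ds/dθ = (h/B)(1 − cos(2πβ/B)) = ((-28)/3.9095)(1 − cos(2π·0.8174)) = -4.218380 mm/rad

s = 1.0500, ds/dθ = -4.2184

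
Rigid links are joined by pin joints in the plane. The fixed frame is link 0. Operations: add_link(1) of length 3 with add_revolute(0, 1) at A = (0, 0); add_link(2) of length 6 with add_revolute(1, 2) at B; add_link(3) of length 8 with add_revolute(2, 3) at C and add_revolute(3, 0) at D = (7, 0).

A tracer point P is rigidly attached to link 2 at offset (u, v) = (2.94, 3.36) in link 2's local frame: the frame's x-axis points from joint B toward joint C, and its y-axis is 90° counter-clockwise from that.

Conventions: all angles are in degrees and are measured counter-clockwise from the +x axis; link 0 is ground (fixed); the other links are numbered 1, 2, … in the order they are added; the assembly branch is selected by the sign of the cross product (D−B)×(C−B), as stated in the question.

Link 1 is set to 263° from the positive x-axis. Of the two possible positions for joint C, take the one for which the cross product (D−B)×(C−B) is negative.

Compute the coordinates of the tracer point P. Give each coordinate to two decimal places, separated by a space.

A=(0,0), D=(7.00,0)
B = A + 3.00·(cos263°, sin263°) = (-0.3656, -2.9776)
|BD| = 7.9447
circle(B,6.00) ∩ circle(D,8.00): a=2.2102, h=5.5781
  candidates: C₊=(-0.4072,3.0222) cross=44.316; C₋=(3.7741,-7.3208) cross=-44.316
  branch - wants cross < 0 → take C=(3.7741,-7.3208) (cross=-44.316)
ex = (C−B)/|BC| = (0.6900,-0.7239); ey = (0.7239,0.6900)
P = B + 2.94·ex + 3.36·ey = (4.0950,-2.7875)

4.10 -2.79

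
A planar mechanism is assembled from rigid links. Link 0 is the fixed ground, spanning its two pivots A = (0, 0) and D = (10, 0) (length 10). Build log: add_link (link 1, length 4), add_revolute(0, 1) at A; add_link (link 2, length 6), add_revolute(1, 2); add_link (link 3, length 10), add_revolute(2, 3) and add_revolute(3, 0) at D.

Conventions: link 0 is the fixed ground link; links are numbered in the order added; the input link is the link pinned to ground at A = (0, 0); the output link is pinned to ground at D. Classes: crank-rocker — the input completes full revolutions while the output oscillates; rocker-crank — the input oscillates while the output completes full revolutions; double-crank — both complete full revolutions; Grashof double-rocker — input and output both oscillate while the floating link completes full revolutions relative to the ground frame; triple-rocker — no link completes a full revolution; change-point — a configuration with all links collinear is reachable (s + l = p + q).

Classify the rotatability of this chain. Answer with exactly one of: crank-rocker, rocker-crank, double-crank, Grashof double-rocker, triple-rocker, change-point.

lengths: ground=10, input=4, coupler=6, output=10
sorted: s=4 (shortest), l=10 (longest), p+q=16
s + l = 14 vs p + q = 16
s + l < p + q (Grashof) with shortest = input link → crank-rocker

crank-rocker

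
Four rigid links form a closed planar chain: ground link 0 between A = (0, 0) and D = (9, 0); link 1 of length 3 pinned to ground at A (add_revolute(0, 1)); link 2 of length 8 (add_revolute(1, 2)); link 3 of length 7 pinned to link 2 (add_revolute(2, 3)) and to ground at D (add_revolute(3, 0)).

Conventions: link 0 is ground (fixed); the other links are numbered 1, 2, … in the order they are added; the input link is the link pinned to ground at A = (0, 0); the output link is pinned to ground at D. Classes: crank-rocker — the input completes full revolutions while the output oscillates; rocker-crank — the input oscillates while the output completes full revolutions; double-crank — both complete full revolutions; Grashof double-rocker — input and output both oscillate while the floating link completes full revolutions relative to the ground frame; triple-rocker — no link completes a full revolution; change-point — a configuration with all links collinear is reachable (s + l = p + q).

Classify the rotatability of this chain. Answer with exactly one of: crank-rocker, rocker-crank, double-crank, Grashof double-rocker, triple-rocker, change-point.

lengths: ground=9, input=3, coupler=8, output=7
sorted: s=3 (shortest), l=9 (longest), p+q=15
s + l = 12 vs p + q = 15
s + l < p + q (Grashof) with shortest = input link → crank-rocker

crank-rocker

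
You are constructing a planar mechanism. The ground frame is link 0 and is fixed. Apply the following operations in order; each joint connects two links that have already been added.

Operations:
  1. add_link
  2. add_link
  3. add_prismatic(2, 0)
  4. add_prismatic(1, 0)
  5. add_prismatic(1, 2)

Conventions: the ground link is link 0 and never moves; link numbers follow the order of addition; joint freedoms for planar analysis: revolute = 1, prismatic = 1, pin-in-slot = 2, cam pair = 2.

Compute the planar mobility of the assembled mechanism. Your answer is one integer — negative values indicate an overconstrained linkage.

L=1 J1=0 J2=0
add link → L=2 J1=0 J2=0
add link → L=3 J1=0 J2=0
P@2,0 dof=1 J1 → L=3 J1=1 J2=0
P@1,0 dof=1 J1 → L=3 J1=2 J2=0
P@1,2 dof=1 J1 → L=3 J1=3 J2=0
M=3(L−1)−2J1−J2=3·2−2·3−0=0

M = 0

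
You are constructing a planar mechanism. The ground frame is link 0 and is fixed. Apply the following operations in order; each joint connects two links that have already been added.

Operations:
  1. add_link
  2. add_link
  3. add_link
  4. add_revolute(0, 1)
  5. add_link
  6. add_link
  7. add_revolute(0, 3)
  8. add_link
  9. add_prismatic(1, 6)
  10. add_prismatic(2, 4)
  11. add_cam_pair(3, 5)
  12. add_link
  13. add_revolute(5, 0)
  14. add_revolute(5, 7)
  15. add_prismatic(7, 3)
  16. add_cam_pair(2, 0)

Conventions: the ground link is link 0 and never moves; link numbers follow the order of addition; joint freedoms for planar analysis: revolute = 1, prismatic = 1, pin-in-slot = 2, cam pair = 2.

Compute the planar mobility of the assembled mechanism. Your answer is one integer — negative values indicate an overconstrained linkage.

(L,J1,J2)=(1,0,0); link0 fixed
link1: (2,0,0)
link2: (3,0,0)
link3: (4,0,0)
R 0-1 [J1]: (4,1,0)
link4: (5,1,0)
link5: (6,1,0)
R 0-3 [J1]: (6,2,0)
link6: (7,2,0)
P 1-6 [J1]: (7,3,0)
P 2-4 [J1]: (7,4,0)
C 3-5 [J2]: (7,4,1)
link7: (8,4,1)
R 5-0 [J1]: (8,5,1)
R 5-7 [J1]: (8,6,1)
P 7-3 [J1]: (8,7,1)
C 2-0 [J2]: (8,7,2)
Grübler: 3·7 − 2·7 − 2 = 5

M = 5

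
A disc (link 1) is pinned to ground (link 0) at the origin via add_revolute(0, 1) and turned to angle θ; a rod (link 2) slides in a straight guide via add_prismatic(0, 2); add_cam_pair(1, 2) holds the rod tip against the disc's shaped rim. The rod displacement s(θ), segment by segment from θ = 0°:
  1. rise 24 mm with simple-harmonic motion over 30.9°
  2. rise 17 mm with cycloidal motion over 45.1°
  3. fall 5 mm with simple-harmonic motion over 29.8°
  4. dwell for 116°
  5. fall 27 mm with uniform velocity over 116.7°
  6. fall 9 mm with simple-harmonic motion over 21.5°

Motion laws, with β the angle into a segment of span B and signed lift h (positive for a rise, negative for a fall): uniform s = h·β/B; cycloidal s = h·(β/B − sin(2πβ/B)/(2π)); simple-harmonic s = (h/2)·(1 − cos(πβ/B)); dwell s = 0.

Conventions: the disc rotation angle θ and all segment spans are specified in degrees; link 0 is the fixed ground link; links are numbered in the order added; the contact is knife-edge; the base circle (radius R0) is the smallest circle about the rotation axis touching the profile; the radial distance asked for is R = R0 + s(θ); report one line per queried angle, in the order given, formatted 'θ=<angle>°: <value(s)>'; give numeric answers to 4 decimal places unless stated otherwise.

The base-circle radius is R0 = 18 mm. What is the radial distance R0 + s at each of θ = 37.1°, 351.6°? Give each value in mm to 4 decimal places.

segment 1 (0° to 30.9°, simple-harmonic, h = 24) is passed completely: s = 0.0000 + (24) = 24.0000
θ = 37.1° falls in segment 2 (30.9° to 76°, cycloidal, h = 17): β = 37.1 − 30.9 = 6.2°, B = 45.1°; Δs = 17·(0.1375 − sin(2π·0.1375)/(2π)) = 0.2800; s = 24.0000 + 0.2800 = 24.2800
segment 2 (30.9° to 76°, cycloidal, h = 17) is passed completely: s = 24.0000 + (17) = 41.0000
segment 3 (76° to 105.8°, simple-harmonic, h = -5) is passed completely: s = 41.0000 + (-5) = 36.0000
segment 4 (105.8° to 221.8°, dwell): s unchanged at 36.0000
segment 5 (221.8° to 338.5°, uniform, h = -27) is passed completely: s = 36.0000 + (-27) = 9.0000
θ = 351.6° falls in segment 6 (338.5° to 360°, simple-harmonic, h = -9): β = 351.6 − 338.5 = 13.1°, B = 21.5°; Δs = -9/2·(1 − cos(π·0.6093)) = -6.0150; s = 9.0000 − 6.0150 = 2.9850
θ=37.1°: R = R0 + s = 18 + 24.2800 = 42.2800
θ=351.6°: R = R0 + s = 18 + 2.9850 = 20.9850

θ=37.1°: 42.2800
θ=351.6°: 20.9850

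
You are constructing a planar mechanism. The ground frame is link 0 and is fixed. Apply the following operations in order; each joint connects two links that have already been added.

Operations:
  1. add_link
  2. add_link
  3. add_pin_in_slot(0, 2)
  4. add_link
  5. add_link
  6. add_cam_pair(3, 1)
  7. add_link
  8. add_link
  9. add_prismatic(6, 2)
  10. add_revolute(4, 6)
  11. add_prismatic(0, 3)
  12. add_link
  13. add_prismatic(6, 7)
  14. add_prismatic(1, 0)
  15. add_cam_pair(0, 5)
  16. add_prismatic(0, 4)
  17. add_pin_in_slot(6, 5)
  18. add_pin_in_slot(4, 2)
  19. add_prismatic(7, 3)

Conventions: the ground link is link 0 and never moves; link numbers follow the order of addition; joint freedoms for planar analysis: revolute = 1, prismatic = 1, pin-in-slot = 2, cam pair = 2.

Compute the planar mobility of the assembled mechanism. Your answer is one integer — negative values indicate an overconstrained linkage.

(L,J1,J2)=(1,0,0); link0 fixed
link1: (2,0,0)
link2: (3,0,0)
PS 0-2 [J2]: (3,0,1)
link3: (4,0,1)
link4: (5,0,1)
C 3-1 [J2]: (5,0,2)
link5: (6,0,2)
link6: (7,0,2)
P 6-2 [J1]: (7,1,2)
R 4-6 [J1]: (7,2,2)
P 0-3 [J1]: (7,3,2)
link7: (8,3,2)
P 6-7 [J1]: (8,4,2)
P 1-0 [J1]: (8,5,2)
C 0-5 [J2]: (8,5,3)
P 0-4 [J1]: (8,6,3)
PS 6-5 [J2]: (8,6,4)
PS 4-2 [J2]: (8,6,5)
P 7-3 [J1]: (8,7,5)
Grübler: 3·7 − 2·7 − 5 = 2

M = 2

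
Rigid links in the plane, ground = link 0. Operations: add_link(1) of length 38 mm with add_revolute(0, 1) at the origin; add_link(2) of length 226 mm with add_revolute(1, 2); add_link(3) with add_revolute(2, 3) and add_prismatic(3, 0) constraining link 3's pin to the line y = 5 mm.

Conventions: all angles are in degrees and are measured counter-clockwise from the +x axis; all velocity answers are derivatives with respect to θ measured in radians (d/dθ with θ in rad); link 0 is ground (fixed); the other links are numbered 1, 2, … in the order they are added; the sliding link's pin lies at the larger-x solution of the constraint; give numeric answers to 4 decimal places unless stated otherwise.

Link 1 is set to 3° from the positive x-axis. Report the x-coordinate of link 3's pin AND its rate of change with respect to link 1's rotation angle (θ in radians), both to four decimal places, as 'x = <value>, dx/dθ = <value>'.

geometry: r = 38 mm, L = 226 mm, e = 5 mm
crank pin P = (r cos θ, r sin θ) = (37.947922, 1.988766)
h = r sin θ − e = 1.988766 − 5 = -3.011234
x = r cos θ + √(L² − h²) = 37.947922 + 225.979938 = 263.927861
dx/dθ = −r sin θ − h·r cos θ/√(L² − h²) (θ in radians; h = -3.011234) = -1.483102

x = 263.9279, dx/dθ = -1.4831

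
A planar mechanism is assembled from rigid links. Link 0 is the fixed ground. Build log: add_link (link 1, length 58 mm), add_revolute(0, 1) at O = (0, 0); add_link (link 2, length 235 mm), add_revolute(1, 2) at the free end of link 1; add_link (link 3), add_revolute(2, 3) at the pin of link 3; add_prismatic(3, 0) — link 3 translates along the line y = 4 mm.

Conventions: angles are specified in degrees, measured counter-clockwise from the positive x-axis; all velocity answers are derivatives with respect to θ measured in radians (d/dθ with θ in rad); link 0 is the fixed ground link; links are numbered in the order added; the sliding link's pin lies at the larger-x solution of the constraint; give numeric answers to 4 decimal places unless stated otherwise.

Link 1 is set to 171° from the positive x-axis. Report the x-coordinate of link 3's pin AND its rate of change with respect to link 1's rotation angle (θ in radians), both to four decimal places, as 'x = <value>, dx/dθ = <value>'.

geometry: r = 58 mm, L = 235 mm, e = 4 mm
crank pin P = (r cos θ, r sin θ) = (-57.285924, 9.073199)
h = r sin θ − e = 9.073199 − 4 = 5.073199
x = r cos θ + √(L² − h²) = -57.285924 + 234.945233 = 177.659310
dx/dθ = −r sin θ − h·r cos θ/√(L² − h²) (θ in radians; h = 5.073199) = -7.836218

x = 177.6593, dx/dθ = -7.8362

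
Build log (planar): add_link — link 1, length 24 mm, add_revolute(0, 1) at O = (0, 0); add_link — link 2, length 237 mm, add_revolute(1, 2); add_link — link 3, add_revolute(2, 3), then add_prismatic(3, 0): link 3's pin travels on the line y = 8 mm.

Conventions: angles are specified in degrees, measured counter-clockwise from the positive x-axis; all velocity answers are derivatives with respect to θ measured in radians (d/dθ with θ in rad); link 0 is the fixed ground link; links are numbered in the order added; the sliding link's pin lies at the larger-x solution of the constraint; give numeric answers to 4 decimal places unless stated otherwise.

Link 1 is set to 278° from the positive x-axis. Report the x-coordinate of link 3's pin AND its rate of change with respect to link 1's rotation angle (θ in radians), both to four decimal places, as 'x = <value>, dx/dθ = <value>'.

geometry: r = 24 mm, L = 237 mm, e = 8 mm
crank pin P = (r cos θ, r sin θ) = (3.340154, -23.766434)
h = r sin θ − e = -23.766434 − 8 = -31.766434
x = r cos θ + √(L² − h²) = 3.340154 + 234.861435 = 238.201590
dx/dθ = −r sin θ − h·r cos θ/√(L² − h²) (θ in radians; h = -31.766434) = 24.218210

x = 238.2016, dx/dθ = 24.2182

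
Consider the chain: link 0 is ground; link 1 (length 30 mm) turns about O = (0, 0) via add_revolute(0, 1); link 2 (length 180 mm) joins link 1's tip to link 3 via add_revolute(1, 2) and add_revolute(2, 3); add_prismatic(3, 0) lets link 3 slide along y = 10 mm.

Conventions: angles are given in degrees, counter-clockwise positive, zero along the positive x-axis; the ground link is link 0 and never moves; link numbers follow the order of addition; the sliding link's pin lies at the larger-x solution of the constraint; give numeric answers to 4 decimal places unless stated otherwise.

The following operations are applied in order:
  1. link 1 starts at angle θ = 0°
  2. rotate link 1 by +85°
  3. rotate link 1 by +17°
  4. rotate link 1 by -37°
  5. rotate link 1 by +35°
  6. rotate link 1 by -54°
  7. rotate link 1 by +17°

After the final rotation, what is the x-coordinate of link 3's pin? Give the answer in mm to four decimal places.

geometry: r = 30 mm, L = 180 mm, e = 10 mm; θ starts at 0°
rotate link 1 by +85°: θ ← 0° +85° = 85°
rotate link 1 by +17°: θ ← 85° +17° = 102°
rotate link 1 by -37°: θ ← 102° -37° = 65°
rotate link 1 by +35°: θ ← 65° +35° = 100°
rotate link 1 by -54°: θ ← 100° -54° = 46°
rotate link 1 by +17°: θ ← 46° +17° = 63°
crank pin P = (r cos θ, r sin θ) = (13.619715, 26.730196)
h = r sin θ − e = 26.730196 − 10 = 16.730196
x = r cos θ + √(L² − h²) = 13.619715 + 179.220815 = 192.840530

192.8405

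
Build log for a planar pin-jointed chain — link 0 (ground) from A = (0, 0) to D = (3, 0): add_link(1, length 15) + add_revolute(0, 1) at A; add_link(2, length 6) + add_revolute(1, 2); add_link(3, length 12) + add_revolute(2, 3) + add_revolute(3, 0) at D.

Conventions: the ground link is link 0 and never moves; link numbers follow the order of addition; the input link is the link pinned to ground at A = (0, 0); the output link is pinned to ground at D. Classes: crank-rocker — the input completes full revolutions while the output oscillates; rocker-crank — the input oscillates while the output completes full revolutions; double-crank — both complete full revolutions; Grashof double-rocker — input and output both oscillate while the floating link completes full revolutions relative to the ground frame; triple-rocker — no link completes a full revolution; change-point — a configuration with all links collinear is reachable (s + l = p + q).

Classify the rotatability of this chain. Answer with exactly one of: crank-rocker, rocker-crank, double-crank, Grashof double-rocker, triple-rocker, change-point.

lengths: ground=3, input=15, coupler=6, output=12
sorted: s=3 (shortest), l=15 (longest), p+q=18
s + l = 18 vs p + q = 18
s + l = p + q → change-point (collinear configuration reachable)

change-point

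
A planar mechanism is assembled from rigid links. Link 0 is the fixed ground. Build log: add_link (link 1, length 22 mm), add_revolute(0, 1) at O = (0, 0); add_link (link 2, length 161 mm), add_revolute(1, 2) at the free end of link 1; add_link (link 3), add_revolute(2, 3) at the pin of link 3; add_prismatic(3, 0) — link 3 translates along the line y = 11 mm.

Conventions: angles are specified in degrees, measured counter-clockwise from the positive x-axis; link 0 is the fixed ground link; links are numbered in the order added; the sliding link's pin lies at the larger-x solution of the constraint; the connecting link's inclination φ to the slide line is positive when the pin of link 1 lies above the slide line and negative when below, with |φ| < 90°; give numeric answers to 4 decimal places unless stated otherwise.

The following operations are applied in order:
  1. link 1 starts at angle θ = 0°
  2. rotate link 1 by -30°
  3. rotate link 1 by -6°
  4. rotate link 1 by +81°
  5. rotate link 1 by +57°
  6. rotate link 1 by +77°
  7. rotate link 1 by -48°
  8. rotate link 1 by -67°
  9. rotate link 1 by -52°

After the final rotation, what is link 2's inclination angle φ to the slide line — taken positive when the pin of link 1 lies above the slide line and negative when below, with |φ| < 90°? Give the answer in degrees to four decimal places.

geometry: r = 22 mm, L = 161 mm, e = 11 mm; θ starts at 0°
rotate link 1 by -30°: θ ← 0° -30° = -30°
rotate link 1 by -6°: θ ← -30° -6° = -36°
rotate link 1 by +81°: θ ← -36° +81° = 45°
rotate link 1 by +57°: θ ← 45° +57° = 102°
rotate link 1 by +77°: θ ← 102° +77° = 179°
rotate link 1 by -48°: θ ← 179° -48° = 131°
rotate link 1 by -67°: θ ← 131° -67° = 64°
rotate link 1 by -52°: θ ← 64° -52° = 12°
h = r sin θ − e = 4.574057 − 11 = -6.425943
sin φ = h / L = -6.425943 / 161 = -0.03991269
φ = arcsin(-0.03991269) = -2.287436°

-2.2874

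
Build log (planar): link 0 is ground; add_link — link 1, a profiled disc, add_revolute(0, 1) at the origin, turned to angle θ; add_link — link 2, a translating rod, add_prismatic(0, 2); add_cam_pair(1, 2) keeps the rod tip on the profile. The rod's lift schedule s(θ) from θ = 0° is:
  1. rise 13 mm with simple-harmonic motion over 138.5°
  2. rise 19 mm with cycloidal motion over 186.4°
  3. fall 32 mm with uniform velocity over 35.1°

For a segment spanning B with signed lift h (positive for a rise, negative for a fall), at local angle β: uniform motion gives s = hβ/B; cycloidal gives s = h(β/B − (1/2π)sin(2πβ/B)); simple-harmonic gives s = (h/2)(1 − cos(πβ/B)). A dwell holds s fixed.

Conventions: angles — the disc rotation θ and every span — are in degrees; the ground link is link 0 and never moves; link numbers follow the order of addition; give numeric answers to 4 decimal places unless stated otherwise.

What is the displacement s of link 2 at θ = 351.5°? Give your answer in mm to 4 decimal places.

seg 1 [0°–138.5°] simple-harmonic, h=13: full span → s += 13 → s = 13.0000
seg 2 [138.5°–324.9°] cycloidal, h=19: full span → s += 19 → s = 32.0000
seg 3 [324.9°–360°] uniform, h=-32: θ=351.5° here. β=26.6, B=35.1. -32·26.6/35.1 = -24.2507 → s = 7.7493

7.7493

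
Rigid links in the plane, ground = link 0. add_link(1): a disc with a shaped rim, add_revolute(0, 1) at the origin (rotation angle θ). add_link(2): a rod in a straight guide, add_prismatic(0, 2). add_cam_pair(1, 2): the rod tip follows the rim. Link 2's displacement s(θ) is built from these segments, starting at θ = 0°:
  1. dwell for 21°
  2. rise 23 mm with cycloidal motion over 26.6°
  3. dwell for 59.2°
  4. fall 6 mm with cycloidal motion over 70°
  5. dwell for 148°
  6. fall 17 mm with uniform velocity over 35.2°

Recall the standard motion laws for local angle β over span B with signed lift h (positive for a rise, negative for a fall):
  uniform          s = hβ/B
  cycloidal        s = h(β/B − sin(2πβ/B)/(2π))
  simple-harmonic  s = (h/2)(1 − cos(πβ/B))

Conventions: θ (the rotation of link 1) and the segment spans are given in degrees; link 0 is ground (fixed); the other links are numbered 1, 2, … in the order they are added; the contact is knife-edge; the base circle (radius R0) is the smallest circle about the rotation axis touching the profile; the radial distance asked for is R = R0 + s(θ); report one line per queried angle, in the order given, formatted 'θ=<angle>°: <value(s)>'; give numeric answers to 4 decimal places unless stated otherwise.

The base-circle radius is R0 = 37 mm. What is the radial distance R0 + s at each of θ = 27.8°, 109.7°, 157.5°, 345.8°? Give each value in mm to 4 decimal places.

segment 1 (0° to 21°, dwell): s unchanged at 0.0000
θ = 27.8° falls in segment 2 (21° to 47.6°, cycloidal, h = 23): β = 27.8 − 21 = 6.8°, B = 26.6°; Δs = 23·(0.2556 − sin(2π·0.2556)/(2π)) = 2.2214; s = 0.0000 + 2.2214 = 2.2214
segment 2 (21° to 47.6°, cycloidal, h = 23) is passed completely: s = 0.0000 + (23) = 23.0000
segment 3 (47.6° to 106.8°, dwell): s unchanged at 23.0000
θ = 109.7° falls in segment 4 (106.8° to 176.8°, cycloidal, h = -6): β = 109.7 − 106.8 = 2.9°, B = 70°; Δs = -6·(0.0414 − sin(2π·0.0414)/(2π)) = -0.0028; s = 23.0000 − 0.0028 = 22.9972
θ = 157.5° falls in segment 4 (106.8° to 176.8°, cycloidal, h = -6): β = 157.5 − 106.8 = 50.7°, B = 70°; Δs = -6·(0.7243 − sin(2π·0.7243)/(2π)) = -5.2882; s = 23.0000 − 5.2882 = 17.7118
segment 4 (106.8° to 176.8°, cycloidal, h = -6) is passed completely: s = 23.0000 + (-6) = 17.0000
segment 5 (176.8° to 324.8°, dwell): s unchanged at 17.0000
θ = 345.8° falls in segment 6 (324.8° to 360°, uniform, h = -17): β = 345.8 − 324.8 = 21°, B = 35.2°; Δs = -17·21/35.2 = -10.1420; s = 17.0000 − 10.1420 = 6.8580
θ=27.8°: R = R0 + s = 37 + 2.2214 = 39.2214
θ=109.7°: R = R0 + s = 37 + 22.9972 = 59.9972
θ=157.5°: R = R0 + s = 37 + 17.7118 = 54.7118
θ=345.8°: R = R0 + s = 37 + 6.8580 = 43.8580

θ=27.8°: 39.2214
θ=109.7°: 59.9972
θ=157.5°: 54.7118
θ=345.8°: 43.8580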